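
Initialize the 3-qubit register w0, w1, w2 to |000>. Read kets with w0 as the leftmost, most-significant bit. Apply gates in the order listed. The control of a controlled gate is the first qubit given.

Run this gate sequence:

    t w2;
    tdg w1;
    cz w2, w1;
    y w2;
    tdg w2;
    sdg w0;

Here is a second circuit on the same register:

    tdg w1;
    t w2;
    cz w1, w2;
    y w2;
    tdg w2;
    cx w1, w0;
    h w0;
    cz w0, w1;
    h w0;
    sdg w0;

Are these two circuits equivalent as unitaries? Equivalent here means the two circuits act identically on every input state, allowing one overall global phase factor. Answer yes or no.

Yes: on every input state the two circuits agree up to one overall phase factor.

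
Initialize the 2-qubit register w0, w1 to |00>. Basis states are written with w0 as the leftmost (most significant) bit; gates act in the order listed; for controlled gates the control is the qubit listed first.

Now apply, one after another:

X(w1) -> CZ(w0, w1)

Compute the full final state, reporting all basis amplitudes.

The final amplitudes are 1 on |01>, and 0 on every other basis state.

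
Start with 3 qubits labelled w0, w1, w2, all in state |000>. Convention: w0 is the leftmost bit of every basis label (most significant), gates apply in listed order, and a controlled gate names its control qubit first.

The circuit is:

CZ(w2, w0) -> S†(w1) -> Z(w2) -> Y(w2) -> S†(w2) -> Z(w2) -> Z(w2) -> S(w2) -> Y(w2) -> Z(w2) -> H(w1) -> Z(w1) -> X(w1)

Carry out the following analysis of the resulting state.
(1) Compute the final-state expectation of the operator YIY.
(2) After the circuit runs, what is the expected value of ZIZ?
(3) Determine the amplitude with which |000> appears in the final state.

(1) The observable YIY averages to 0. Key observation: gates 3-10 undo each other exactly, leaving only the rest of the circuit to track.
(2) The expectation value of ZIZ is 1.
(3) The amplitude on |000> is -sqrt(2)/2.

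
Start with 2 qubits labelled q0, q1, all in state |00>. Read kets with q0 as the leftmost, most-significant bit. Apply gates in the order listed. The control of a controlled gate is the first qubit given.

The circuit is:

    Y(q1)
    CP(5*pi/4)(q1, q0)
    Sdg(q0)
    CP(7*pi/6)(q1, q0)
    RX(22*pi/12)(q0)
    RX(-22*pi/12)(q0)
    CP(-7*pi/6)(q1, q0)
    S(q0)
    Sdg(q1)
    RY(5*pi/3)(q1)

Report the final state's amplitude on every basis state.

The final amplitudes are -1/2 on |00>, -sqrt(3)/2 on |01>, 0 on |10>, 0 on |11>. Key observation: steps 3-8 multiply out to the identity, so the circuit reduces to the remaining gates.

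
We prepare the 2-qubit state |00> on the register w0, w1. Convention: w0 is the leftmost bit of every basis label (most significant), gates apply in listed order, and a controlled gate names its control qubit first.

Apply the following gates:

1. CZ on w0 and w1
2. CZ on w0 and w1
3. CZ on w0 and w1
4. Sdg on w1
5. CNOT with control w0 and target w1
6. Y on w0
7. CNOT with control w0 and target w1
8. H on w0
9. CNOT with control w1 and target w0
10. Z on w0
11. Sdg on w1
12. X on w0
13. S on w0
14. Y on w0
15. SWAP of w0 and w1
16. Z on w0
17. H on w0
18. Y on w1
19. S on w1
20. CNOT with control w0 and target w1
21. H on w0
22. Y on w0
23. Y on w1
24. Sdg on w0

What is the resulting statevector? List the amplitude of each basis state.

The resulting statevector has amplitude 0 on |00>, 0 on |01>, sqrt(2)*I/2 on |10>, sqrt(2)*I/2 on |11>.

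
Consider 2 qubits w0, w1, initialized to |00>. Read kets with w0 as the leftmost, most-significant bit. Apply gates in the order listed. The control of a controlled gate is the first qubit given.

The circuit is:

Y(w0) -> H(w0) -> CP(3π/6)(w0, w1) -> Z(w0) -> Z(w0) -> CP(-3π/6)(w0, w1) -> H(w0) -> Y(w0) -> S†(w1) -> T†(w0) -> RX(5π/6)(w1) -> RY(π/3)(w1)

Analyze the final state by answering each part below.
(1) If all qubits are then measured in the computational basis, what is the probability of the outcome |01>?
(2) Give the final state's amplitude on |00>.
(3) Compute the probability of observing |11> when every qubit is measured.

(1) The probability of measuring |01> is sqrt(3)/8 + 1/2. Key observation: the block from step 1 through step 8 cancels to the identity and can be dropped.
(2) The final state's coefficient on |00> equals (1 - I)*(-sqrt(6) + sqrt(2)*(1 + 2*I))/8.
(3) Outcome |11> occurs with probability 0.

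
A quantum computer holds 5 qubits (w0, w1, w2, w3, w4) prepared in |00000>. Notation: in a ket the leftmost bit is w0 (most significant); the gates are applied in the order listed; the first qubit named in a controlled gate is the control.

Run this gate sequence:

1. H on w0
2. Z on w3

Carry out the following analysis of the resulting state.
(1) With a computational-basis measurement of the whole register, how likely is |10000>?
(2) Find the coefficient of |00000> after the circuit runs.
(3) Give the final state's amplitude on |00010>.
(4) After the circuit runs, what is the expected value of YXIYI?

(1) A full measurement returns |10000> with probability 1/2.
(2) The final state's coefficient on |00000> equals sqrt(2)/2.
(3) The amplitude on |00010> is 0.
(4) The expectation value of YXIYI is 0.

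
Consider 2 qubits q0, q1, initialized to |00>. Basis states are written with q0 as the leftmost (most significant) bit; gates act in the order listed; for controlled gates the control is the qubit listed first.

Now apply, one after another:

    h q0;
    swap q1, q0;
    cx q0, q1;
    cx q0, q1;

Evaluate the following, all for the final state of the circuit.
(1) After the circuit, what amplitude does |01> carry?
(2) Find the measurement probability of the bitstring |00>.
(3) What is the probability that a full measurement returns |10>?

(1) The amplitude on |01> is sqrt(2)/2. Key observation: gates 3-4 undo each other exactly, leaving only the rest of the circuit to track.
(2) A full measurement returns |00> with probability 1/2.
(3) Outcome |10> occurs with probability 0.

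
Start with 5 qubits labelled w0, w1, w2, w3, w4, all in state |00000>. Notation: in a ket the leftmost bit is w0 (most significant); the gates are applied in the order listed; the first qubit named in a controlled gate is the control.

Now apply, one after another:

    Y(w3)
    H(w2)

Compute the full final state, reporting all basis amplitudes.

The resulting statevector has amplitude sqrt(2)*I/2 on |00010>, sqrt(2)*I/2 on |00110>, and 0 on every other basis state.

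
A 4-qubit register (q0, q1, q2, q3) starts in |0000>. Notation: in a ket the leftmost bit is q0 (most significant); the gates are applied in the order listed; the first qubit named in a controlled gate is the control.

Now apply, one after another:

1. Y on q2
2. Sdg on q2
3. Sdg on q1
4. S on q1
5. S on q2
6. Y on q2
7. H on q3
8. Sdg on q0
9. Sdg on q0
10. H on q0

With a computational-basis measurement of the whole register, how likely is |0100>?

The probability of measuring |0100> is 0.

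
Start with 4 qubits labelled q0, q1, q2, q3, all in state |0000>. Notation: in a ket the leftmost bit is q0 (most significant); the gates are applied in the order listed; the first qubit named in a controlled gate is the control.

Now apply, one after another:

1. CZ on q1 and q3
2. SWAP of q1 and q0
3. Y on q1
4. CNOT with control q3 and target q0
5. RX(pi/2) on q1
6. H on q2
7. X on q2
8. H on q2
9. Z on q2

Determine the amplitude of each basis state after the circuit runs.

The resulting statevector has amplitude sqrt(2)/2 on |0000>, sqrt(2)*I/2 on |0100>, and 0 on every other basis state.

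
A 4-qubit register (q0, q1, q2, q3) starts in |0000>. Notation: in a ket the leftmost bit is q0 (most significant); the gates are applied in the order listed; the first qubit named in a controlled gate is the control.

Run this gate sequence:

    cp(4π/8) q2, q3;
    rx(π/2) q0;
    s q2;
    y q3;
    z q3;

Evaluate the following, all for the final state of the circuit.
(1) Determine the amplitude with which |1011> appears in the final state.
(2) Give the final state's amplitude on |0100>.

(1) The amplitude on |1011> is 0.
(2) |0100> carries amplitude 0 in the final state.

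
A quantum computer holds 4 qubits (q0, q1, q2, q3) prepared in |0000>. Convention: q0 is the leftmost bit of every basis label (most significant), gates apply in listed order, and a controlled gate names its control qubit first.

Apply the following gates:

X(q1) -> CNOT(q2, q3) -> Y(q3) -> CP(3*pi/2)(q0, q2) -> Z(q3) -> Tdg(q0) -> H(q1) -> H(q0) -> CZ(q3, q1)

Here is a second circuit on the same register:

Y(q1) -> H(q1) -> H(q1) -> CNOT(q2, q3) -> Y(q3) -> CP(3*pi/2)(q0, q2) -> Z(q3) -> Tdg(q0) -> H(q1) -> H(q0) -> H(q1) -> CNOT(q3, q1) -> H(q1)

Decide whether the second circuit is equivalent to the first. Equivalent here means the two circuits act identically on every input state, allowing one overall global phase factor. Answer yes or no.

No, they are not equivalent — no single phase factor reconciles the two unitaries.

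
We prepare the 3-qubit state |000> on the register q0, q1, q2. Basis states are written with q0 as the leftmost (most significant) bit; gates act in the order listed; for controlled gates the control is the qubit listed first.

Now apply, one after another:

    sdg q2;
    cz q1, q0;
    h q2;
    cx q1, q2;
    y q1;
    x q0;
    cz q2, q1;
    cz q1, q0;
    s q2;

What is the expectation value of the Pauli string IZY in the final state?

In the final state, IZY has expectation 1.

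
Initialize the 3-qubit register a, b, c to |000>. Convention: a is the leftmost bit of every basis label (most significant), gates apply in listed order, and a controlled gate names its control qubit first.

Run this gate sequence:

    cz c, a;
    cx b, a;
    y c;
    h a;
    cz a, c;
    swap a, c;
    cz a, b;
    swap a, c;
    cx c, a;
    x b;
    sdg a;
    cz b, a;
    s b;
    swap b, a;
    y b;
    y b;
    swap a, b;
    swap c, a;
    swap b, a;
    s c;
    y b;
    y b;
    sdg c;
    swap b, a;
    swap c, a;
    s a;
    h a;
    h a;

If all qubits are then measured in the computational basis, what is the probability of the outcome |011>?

Outcome |011> occurs with probability 1/2. Key observation: gates 18-25 undo each other exactly, leaving only the rest of the circuit to track.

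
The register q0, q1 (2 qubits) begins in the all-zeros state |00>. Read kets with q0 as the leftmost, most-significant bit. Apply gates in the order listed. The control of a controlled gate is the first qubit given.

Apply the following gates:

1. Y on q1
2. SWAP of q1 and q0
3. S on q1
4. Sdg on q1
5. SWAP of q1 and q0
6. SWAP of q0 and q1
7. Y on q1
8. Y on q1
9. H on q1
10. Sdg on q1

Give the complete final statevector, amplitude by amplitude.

The final amplitudes are 0 on |00>, 0 on |01>, sqrt(2)*I/2 on |10>, sqrt(2)/2 on |11>. Key observation: gates 2-5 undo each other exactly, leaving only the rest of the circuit to track.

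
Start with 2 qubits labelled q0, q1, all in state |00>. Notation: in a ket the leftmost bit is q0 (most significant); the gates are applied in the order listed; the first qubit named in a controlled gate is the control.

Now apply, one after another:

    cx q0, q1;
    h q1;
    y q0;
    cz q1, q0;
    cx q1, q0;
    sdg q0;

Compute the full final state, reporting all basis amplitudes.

The resulting statevector has amplitude 0 on |00>, -sqrt(2)*I/2 on |01>, sqrt(2)/2 on |10>, 0 on |11>.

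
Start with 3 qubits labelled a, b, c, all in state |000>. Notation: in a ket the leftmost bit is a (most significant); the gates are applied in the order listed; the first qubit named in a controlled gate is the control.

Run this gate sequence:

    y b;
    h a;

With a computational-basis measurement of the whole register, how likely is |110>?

A full measurement returns |110> with probability 1/2.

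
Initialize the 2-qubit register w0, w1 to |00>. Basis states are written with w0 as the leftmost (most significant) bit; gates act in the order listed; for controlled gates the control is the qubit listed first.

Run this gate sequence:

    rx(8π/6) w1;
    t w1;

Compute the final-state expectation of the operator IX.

In the final state, IX has expectation -sqrt(6)/4.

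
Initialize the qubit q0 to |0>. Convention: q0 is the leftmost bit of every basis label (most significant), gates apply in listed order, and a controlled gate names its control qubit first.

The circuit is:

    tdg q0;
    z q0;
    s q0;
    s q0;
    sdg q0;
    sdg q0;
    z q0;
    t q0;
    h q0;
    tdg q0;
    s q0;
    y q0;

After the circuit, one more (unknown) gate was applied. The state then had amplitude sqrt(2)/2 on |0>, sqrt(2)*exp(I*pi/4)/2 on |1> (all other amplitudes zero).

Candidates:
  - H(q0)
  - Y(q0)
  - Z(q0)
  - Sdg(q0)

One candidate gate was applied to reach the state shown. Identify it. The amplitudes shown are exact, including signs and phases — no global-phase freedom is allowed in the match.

It was Y(q0) that produced the state shown.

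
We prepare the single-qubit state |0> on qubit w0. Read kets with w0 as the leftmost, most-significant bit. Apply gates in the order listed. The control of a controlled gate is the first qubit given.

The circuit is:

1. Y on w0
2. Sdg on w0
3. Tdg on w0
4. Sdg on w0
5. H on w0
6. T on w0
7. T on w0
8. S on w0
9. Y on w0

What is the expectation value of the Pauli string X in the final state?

In the final state, X has expectation -1.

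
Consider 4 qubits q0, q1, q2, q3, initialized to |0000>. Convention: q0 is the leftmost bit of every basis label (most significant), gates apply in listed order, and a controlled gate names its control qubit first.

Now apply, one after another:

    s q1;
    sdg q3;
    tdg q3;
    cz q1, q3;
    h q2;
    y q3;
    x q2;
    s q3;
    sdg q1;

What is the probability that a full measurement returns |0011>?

The probability of measuring |0011> is 1/2.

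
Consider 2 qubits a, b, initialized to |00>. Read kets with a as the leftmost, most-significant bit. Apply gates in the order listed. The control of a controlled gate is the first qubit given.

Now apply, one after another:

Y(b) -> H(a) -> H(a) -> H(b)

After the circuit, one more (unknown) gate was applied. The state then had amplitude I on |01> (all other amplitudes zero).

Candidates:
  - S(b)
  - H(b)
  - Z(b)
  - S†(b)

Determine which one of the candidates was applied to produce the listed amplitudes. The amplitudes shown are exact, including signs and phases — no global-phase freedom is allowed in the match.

It was H(b) that produced the state shown. Key observation: steps 2-3 multiply out to the identity, so the circuit reduces to the remaining gates.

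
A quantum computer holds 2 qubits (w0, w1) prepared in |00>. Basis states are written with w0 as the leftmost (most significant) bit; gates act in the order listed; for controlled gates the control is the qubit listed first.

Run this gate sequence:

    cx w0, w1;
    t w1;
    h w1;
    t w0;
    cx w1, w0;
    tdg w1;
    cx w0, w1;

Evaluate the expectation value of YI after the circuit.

The observable YI averages to -sqrt(2)/2.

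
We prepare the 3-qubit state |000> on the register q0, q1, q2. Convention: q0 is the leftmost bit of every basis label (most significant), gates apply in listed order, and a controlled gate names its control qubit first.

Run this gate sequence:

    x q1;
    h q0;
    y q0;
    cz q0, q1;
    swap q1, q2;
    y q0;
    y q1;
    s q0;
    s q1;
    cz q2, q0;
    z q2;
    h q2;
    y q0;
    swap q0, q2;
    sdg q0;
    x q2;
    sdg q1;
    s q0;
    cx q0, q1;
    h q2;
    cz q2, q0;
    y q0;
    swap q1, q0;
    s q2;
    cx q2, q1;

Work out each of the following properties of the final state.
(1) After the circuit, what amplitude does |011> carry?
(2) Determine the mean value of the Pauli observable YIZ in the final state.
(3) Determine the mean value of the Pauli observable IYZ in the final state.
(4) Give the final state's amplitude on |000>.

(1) The final state's coefficient on |011> equals sqrt(2)*(-1 - I)/4.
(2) In the final state, YIZ has expectation 0.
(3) In the final state, IYZ has expectation 0.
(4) The final state's coefficient on |000> equals sqrt(2)*(-1 - I)/4.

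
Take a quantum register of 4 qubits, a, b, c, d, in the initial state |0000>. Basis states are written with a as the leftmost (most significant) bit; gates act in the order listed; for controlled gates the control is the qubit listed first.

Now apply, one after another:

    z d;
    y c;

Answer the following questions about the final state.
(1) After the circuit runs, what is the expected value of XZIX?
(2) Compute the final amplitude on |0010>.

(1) In the final state, XZIX has expectation 0.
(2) The final state's coefficient on |0010> equals I.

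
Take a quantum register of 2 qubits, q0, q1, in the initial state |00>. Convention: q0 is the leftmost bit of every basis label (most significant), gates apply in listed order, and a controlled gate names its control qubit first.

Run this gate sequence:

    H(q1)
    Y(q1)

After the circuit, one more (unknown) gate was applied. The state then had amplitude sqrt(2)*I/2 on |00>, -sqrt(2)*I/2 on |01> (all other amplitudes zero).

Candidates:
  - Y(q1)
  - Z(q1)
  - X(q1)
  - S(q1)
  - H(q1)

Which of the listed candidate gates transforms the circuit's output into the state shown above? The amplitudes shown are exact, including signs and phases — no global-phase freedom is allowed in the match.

The unique candidate consistent with the amplitudes is X(q1).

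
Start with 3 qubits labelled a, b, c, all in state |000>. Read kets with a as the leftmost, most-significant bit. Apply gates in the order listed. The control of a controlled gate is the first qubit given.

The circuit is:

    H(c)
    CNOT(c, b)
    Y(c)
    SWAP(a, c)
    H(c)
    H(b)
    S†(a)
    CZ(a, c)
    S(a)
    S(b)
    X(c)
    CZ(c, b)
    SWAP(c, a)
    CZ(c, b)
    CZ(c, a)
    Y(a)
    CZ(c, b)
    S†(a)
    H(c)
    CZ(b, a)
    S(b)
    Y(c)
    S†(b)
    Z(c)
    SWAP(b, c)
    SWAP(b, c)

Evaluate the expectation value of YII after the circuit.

The observable YII averages to 1.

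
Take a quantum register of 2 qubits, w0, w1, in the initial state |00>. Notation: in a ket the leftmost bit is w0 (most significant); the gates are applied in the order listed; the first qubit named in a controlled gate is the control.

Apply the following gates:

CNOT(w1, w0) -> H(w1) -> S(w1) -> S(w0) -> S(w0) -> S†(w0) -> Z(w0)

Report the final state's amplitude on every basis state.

The final amplitudes are sqrt(2)/2 on |00>, sqrt(2)*I/2 on |01>, 0 on |10>, 0 on |11>. Key observation: steps 5-6 multiply out to the identity, so the circuit reduces to the remaining gates.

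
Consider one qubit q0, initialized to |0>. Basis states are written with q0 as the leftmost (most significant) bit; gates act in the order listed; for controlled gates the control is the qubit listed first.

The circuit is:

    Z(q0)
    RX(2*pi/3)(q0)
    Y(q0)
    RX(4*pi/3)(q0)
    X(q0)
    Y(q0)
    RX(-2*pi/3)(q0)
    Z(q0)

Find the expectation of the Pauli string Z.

The expectation value of Z is 1/2.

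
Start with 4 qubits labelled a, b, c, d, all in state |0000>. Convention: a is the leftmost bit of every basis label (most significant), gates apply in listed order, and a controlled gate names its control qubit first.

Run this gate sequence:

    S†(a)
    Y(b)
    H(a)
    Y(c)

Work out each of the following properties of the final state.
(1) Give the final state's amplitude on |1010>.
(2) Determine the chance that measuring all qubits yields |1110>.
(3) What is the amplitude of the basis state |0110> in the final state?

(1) The final state's coefficient on |1010> equals 0.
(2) Outcome |1110> occurs with probability 1/2.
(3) The amplitude on |0110> is -sqrt(2)/2.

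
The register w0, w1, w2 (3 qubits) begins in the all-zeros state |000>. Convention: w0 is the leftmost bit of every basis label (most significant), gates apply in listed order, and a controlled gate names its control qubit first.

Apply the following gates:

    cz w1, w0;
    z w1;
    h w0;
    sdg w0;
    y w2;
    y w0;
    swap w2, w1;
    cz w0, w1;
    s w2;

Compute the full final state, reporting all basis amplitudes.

The final amplitudes are -sqrt(2)*I/2 on |010>, sqrt(2)/2 on |110>, and 0 on every other basis state.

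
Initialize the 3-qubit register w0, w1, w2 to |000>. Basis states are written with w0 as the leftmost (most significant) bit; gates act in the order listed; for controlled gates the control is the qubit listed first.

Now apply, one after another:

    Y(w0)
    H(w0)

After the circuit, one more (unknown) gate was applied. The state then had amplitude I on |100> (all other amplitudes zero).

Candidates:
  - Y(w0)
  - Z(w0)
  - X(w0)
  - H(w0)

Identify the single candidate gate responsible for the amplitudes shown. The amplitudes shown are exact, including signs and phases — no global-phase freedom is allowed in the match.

The unique candidate consistent with the amplitudes is H(w0).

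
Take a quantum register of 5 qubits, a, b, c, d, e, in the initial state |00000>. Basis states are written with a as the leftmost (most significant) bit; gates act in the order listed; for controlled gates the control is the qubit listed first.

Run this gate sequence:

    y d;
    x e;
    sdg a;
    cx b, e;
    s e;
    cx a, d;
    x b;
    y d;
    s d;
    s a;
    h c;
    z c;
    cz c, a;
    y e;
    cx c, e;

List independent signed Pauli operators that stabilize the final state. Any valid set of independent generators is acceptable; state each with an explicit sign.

The stabilizer group can be generated by -IIXIX, +ZIIII, -IZIII, +IIZIZ, +IIIZI, among other valid generating sets.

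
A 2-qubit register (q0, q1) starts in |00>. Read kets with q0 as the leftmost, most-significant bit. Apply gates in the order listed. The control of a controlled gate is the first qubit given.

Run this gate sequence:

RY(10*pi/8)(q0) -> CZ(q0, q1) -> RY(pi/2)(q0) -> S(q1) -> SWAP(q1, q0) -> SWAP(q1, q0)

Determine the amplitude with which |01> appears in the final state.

The final state's coefficient on |01> equals 0. Key observation: the block from step 5 through step 6 cancels to the identity and can be dropped.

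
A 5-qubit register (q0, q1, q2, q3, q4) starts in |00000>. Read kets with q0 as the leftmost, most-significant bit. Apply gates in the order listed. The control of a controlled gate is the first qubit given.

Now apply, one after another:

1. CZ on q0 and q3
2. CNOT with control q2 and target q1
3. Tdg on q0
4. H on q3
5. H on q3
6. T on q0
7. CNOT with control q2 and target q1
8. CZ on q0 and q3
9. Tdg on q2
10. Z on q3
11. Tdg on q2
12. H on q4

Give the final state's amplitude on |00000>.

The amplitude on |00000> is sqrt(2)/2.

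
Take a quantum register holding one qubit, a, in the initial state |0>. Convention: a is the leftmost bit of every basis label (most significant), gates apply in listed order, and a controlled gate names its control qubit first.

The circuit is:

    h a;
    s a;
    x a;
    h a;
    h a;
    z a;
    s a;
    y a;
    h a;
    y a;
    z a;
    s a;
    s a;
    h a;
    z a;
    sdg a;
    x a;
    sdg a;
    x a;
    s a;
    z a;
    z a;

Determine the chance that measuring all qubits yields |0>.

Outcome |0> occurs with probability 1/2.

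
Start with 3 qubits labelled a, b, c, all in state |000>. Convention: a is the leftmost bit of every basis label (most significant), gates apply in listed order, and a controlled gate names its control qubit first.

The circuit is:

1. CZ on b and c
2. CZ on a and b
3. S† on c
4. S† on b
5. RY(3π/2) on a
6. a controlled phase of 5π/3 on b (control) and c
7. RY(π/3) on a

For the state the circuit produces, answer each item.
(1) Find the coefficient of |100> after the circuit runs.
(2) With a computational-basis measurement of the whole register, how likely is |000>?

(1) |100> carries amplitude -sqrt(2)/4 + sqrt(6)/4 in the final state.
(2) The probability of measuring |000> is sqrt(3)/4 + 1/2.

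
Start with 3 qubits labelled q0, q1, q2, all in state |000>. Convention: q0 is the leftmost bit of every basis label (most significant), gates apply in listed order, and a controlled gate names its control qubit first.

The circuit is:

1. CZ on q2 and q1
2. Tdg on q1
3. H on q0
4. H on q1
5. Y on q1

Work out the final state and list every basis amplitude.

The resulting statevector has amplitude -I/2 on |000>, 0 on |001>, I/2 on |010>, 0 on |011>, -I/2 on |100>, 0 on |101>, I/2 on |110>, 0 on |111>.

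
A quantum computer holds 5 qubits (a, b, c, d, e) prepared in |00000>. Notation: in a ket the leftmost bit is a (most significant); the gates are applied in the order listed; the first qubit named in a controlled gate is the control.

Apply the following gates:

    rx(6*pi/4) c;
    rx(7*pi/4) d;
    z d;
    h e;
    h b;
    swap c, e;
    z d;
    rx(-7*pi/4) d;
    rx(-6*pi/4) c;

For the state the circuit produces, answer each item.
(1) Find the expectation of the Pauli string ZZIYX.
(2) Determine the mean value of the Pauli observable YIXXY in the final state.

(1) In the final state, ZZIYX has expectation 0.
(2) The expectation value of YIXXY is 0.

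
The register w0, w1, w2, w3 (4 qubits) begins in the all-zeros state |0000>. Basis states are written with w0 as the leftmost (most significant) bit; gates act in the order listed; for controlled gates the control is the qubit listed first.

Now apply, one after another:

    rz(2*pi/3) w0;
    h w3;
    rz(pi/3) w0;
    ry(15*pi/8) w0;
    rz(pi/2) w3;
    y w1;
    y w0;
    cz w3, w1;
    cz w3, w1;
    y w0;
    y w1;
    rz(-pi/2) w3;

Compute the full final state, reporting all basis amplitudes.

The final amplitudes are sqrt(2)*I*cos(pi/16)/2 on |0000>, sqrt(2)*I*cos(pi/16)/2 on |0001>, -sqrt(2)*I*sin(pi/16)/2 on |1000>, -sqrt(2)*I*sin(pi/16)/2 on |1001>, and 0 on every other basis state. Key observation: steps 5-12 multiply out to the identity, so the circuit reduces to the remaining gates.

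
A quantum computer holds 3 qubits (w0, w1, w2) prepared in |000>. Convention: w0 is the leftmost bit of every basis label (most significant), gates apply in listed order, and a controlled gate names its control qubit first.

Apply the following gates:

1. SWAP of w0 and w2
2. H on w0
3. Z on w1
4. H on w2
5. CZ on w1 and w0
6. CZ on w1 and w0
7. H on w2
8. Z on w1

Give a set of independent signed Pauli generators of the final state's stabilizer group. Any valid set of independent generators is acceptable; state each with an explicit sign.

The stabilizer group can be generated by +XII, +IZI, +IIZ, among other valid generating sets.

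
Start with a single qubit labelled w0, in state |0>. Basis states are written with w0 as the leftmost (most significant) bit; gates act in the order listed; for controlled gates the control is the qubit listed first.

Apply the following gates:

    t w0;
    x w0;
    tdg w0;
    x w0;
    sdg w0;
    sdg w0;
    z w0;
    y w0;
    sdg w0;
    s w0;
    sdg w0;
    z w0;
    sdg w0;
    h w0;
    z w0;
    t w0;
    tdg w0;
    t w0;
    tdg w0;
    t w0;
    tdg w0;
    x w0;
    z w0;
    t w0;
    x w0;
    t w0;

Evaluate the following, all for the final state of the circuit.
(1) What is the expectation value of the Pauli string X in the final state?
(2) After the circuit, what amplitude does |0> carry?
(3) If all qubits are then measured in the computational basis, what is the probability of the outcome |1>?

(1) The observable X averages to -1.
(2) The amplitude on |0> is -sqrt(2)*I/2.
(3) Outcome |1> occurs with probability 1/2.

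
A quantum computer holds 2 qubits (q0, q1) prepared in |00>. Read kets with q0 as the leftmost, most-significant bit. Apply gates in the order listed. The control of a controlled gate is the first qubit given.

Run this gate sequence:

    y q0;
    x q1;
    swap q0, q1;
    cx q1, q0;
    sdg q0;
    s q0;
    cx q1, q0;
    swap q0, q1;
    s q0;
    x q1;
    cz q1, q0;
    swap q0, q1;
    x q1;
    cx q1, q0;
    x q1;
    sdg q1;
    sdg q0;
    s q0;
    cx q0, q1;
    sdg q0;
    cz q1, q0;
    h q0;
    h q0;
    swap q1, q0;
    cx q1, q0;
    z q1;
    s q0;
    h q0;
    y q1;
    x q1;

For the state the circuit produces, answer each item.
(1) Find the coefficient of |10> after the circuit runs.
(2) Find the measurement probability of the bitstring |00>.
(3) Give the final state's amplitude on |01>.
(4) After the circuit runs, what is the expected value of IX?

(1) The final state's coefficient on |10> equals sqrt(2)*I/2. Key observation: gates 3-8 undo each other exactly, leaving only the rest of the circuit to track.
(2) The probability of measuring |00> is 1/2.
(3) The final state's coefficient on |01> equals 0.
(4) The observable IX averages to 0.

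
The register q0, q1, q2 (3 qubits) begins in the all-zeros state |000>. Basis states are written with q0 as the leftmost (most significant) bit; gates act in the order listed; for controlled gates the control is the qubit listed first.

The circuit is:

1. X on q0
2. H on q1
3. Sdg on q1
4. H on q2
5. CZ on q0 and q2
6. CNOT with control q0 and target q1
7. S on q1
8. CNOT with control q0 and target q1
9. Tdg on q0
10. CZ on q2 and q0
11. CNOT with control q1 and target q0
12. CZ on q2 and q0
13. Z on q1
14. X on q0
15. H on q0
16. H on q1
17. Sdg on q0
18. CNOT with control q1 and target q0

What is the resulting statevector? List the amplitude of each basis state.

The resulting statevector has amplitude exp(I*pi/4)/2 on |000>, 0 on |001>, -exp(3*I*pi/4)/2 on |010>, 0 on |011>, 0 on |100>, exp(3*I*pi/4)/2 on |101>, 0 on |110>, -exp(I*pi/4)/2 on |111>.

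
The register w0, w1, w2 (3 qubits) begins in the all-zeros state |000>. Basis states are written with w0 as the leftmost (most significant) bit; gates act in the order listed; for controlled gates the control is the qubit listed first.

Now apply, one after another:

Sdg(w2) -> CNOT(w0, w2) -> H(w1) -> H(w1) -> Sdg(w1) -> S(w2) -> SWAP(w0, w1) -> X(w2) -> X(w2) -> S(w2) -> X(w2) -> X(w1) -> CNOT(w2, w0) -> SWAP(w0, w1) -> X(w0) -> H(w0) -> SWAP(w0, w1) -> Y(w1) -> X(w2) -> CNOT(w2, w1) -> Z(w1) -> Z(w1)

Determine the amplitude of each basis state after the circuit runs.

After the circuit, the state carries amplitude -sqrt(2)*I/2 on |100>, sqrt(2)*I/2 on |110>, and 0 on every other basis state.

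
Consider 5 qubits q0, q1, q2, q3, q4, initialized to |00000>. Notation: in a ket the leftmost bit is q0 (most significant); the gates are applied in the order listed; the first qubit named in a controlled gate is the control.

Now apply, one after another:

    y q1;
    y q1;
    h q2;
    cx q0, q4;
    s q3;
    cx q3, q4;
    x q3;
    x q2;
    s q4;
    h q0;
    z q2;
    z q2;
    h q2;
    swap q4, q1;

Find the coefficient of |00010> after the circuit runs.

The final state's coefficient on |00010> equals sqrt(2)/2.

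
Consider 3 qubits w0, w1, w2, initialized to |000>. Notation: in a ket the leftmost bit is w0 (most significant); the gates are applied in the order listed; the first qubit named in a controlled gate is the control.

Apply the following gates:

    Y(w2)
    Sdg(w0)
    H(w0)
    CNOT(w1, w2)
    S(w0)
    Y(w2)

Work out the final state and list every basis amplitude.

The resulting statevector has amplitude sqrt(2)/2 on |000>, sqrt(2)*I/2 on |100>, and 0 on every other basis state.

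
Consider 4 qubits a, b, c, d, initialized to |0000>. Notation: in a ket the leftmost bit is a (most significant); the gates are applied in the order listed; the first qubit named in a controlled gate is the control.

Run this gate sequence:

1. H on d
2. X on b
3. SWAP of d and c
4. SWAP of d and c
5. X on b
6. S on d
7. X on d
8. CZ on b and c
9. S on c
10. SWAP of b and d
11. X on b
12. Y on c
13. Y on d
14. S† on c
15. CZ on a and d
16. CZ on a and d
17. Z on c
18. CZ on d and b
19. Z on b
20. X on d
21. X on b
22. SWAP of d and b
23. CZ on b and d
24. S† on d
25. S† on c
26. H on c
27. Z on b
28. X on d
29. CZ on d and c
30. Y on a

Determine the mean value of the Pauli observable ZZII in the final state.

In the final state, ZZII has expectation -1. Key observation: gates 2-5 undo each other exactly, leaving only the rest of the circuit to track.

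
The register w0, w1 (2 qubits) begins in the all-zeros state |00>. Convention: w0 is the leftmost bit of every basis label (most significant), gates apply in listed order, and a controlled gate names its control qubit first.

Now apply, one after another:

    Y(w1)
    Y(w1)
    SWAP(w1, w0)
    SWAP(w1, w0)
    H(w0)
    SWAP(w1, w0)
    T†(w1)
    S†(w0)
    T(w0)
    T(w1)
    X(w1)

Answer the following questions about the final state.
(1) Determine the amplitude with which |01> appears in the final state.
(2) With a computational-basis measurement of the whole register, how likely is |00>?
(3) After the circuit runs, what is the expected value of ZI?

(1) The final state's coefficient on |01> equals sqrt(2)/2.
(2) The probability of measuring |00> is 1/2.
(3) In the final state, ZI has expectation 1.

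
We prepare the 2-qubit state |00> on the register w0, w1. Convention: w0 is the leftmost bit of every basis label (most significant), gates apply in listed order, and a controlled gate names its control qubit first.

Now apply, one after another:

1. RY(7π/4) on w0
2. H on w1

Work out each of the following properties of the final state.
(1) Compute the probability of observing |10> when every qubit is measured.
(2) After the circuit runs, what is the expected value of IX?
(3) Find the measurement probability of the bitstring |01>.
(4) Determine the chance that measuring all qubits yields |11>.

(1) The probability of measuring |10> is 1/4 - sqrt(2)/8.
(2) The observable IX averages to 1.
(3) A full measurement returns |01> with probability sqrt(2)/8 + 1/4.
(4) The probability of measuring |11> is 1/4 - sqrt(2)/8.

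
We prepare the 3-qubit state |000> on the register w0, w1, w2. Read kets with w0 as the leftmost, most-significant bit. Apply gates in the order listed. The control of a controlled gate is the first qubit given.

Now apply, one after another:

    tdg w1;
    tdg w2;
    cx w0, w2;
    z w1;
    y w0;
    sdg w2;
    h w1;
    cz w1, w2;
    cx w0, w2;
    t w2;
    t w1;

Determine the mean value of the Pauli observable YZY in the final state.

The expectation value of YZY is 0.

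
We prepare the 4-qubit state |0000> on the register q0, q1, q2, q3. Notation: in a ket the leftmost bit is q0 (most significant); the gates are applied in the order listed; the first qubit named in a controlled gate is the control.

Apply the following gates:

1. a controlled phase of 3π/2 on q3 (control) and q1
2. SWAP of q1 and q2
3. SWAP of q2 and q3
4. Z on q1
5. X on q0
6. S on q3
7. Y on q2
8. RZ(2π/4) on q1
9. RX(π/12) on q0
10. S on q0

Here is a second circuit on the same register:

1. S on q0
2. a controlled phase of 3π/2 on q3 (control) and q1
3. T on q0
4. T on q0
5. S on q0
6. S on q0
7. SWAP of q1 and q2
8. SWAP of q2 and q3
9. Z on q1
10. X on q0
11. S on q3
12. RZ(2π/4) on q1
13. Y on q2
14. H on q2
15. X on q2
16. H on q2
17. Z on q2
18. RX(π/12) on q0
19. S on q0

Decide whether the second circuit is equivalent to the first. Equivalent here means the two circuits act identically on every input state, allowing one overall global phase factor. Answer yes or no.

Yes, they are equivalent — the unitaries differ by at most a global phase.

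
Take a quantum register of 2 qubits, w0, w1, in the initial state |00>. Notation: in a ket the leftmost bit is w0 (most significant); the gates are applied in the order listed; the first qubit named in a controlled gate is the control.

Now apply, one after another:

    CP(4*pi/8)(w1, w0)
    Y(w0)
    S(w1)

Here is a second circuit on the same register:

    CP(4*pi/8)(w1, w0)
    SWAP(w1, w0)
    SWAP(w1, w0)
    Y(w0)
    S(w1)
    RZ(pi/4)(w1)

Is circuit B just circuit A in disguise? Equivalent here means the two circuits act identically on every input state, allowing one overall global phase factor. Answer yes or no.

No: there is an input state on which the two circuits produce genuinely different outputs (not merely differing by a phase).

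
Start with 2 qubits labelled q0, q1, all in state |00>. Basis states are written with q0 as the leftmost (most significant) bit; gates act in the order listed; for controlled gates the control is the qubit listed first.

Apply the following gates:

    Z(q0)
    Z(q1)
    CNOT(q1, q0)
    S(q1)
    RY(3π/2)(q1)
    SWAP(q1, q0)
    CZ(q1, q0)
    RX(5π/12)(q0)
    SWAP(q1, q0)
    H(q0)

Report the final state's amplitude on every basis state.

The final amplitudes are -sqrt(sqrt(2) + 2)/8 - sqrt(6 - 3*sqrt(2))/8 - I*sqrt(3*sqrt(2) + 6)/8 + I*sqrt(2 - sqrt(2))/8 on |00>, sqrt(6 - 3*sqrt(2))/8 + sqrt(sqrt(2) + 2)/8 - I*sqrt(2 - sqrt(2))/8 + I*sqrt(3*sqrt(2) + 6)/8 on |01>, -sqrt(sqrt(2) + 2)/8 - sqrt(6 - 3*sqrt(2))/8 - I*sqrt(3*sqrt(2) + 6)/8 + I*sqrt(2 - sqrt(2))/8 on |10>, sqrt(6 - 3*sqrt(2))/8 + sqrt(sqrt(2) + 2)/8 - I*sqrt(2 - sqrt(2))/8 + I*sqrt(3*sqrt(2) + 6)/8 on |11>.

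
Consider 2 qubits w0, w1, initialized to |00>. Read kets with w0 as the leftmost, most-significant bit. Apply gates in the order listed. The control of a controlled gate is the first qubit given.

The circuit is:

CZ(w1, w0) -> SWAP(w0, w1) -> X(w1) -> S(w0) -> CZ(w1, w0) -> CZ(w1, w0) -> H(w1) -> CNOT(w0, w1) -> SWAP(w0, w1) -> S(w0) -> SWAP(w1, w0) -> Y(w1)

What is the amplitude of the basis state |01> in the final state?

|01> carries amplitude sqrt(2)*I/2 in the final state.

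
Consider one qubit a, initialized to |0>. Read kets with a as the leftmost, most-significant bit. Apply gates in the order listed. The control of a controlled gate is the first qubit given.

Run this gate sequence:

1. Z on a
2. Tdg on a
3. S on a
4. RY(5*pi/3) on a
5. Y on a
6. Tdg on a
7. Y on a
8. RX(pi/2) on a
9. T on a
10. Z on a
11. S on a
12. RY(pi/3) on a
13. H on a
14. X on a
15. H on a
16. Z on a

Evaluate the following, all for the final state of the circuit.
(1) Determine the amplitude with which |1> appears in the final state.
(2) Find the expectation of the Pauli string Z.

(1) The final state's coefficient on |1> equals sqrt(2)*(1 - I)*(2 + I)/8. Key observation: gates 13-16 undo each other exactly, leaving only the rest of the circuit to track.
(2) The expectation value of Z is 3/8.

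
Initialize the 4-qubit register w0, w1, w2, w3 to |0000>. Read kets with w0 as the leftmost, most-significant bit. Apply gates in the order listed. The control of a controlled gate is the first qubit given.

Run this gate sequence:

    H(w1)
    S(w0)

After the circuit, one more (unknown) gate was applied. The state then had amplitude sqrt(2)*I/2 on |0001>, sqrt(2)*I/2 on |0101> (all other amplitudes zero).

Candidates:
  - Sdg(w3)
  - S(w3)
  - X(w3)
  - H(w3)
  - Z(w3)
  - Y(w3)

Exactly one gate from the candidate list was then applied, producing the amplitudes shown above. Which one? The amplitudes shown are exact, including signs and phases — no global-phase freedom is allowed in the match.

It was Y(w3) that produced the state shown.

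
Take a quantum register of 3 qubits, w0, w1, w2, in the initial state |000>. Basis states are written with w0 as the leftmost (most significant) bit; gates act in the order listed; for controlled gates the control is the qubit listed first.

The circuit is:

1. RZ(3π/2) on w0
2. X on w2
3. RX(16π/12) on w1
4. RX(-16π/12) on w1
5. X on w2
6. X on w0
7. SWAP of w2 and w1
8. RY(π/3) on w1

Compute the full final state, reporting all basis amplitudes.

The resulting statevector has amplitude -sqrt(3)*exp(I*pi/4)/2 on |100>, -exp(I*pi/4)/2 on |110>, and 0 on every other basis state. Key observation: the block from step 2 through step 5 cancels to the identity and can be dropped.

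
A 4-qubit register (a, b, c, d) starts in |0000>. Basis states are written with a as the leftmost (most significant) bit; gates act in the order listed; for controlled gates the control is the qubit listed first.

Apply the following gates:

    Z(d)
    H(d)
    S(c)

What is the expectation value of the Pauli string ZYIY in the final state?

In the final state, ZYIY has expectation 0.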